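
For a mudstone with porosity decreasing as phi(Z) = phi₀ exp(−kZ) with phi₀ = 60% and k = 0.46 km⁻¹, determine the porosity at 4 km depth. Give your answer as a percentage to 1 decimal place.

9.5%

phi = phi₀·exp(−k·Z) = 0.6 × exp(−0.46 × 4) = 0.6 × exp(−1.84)
  = 0.6 × 0.1588 = 0.0953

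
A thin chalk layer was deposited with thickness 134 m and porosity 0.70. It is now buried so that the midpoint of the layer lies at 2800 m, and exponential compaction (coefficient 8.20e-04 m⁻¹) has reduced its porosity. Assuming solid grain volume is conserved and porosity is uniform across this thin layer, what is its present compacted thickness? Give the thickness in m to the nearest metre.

Working in km (1 km = 1000 m; β in km⁻¹ = β in m⁻¹ × 1000):
Porosity at 2.8 km: n = 0.7·exp(−0.82×2.8) = 0.0705
Solid-volume conservation: h(1−n) = h₀(1−n₀) ⇒ h = h₀·(1−n₀)/(1−n)
h = 0.134 × (1 − 0.7)/(1 − 0.0705) = 0.134 × 0.3227 = 0.0432 km

43 m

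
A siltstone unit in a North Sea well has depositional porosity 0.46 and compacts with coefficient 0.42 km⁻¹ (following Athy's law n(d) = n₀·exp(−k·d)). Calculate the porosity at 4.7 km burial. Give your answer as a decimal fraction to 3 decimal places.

0.064

n = n₀·exp(−k·d) = 0.46 × exp(−0.42 × 4.7) = 0.46 × exp(−1.974)
  = 0.46 × 0.1389 = 0.0639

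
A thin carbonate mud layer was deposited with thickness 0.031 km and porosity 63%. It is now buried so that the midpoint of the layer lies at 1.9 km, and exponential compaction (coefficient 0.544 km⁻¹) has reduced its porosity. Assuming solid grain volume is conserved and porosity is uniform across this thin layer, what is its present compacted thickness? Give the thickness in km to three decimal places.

Porosity at 1.9 km: n = 0.63·exp(−0.544×1.9) = 0.2241
Solid-volume conservation: h(1−n) = h₀(1−n₀) ⇒ h = h₀·(1−n₀)/(1−n)
h = 0.031 × (1 − 0.63)/(1 − 0.2241) = 0.031 × 0.4769 = 0.0148 km

0.015 km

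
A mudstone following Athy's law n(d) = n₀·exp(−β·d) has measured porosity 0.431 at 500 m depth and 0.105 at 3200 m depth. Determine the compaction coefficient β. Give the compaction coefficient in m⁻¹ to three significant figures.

0.000523 m⁻¹

Working in km (1 km = 1000 m; β in km⁻¹ = β in m⁻¹ × 1000):
Athy: n(d) = n₀ e^(−βd) ⇒ n₁/n₂ = e^{β(d₂−d₁)} ⇒ β = ln(n₁/n₂)/(d₂−d₁)
β = ln(0.431/0.105) / (3.2 − 0.5) = ln(4.105) / 2.7 = 1.4121 / 2.7 = 0.523 km⁻¹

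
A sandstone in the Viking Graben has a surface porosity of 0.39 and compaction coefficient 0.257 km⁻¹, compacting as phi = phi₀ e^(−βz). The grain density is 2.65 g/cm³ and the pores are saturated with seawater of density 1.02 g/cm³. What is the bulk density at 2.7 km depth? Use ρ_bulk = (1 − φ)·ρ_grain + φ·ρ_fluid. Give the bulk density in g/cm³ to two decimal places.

Porosity at depth: phi = 0.39·exp(−0.257×2.7) = 0.39×0.4996 = 0.1949
Bulk density: ρ_b = (1−phi)ρ_g + phi·ρ_f = 0.8051×2.65 + 0.1949×1.02
       = 2.134 + 0.199 = 2.332 g/cm³

2.33 g/cm³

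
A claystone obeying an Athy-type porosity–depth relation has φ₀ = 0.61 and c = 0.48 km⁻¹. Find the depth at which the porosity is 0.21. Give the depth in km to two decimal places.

Invert Athy's law: z = ln(φ₀/φ) / c
z = ln(0.61/0.21) / 0.48 = ln(2.905) / 0.48 = 1.0664 / 0.48 = 2.222 km

2.22 km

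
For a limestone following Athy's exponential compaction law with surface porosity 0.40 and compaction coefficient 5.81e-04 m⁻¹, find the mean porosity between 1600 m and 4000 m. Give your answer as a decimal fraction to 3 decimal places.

0.085

Working in km (1 km = 1000 m; c in km⁻¹ = c in m⁻¹ × 1000):
⟨n⟩ = (1/(Z₂−Z₁)) ∫ n₀ e^(−cZ) dZ = n₀·(e^(−c·Z₁) − e^(−c·Z₂)) / (c·(Z₂−Z₁))
e^(−0.581×1.6) = 0.3947; e^(−0.581×4) = 0.0979
⟨n⟩ = 0.4 × (0.3947 − 0.0979) / (0.581 × 2.4) = 0.4 × 0.2129 = 0.0851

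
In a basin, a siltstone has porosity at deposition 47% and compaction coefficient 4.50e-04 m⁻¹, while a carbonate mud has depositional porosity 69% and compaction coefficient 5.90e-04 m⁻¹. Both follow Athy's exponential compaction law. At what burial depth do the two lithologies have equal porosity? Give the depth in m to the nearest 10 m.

Working in km (1 km = 1000 m; β in km⁻¹ = β in m⁻¹ × 1000):
Set phi₀ₐ e^(−βₐd) = phi₀ᵦ e^(−βᵦd) ⇒ ln(phi₀ₐ/phi₀ᵦ) = (βₐ − βᵦ)·d
d = ln(0.47/0.69) / (0.45 − 0.59) = -0.3840 / -0.14 = 2.743 km

2740 m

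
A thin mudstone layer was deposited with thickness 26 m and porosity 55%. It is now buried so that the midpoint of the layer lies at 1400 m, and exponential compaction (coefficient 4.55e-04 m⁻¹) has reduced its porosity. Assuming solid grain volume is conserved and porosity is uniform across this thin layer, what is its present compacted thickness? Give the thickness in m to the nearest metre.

Working in km (1 km = 1000 m; β in km⁻¹ = β in m⁻¹ × 1000):
Porosity at 1.4 km: phi = 0.55·exp(−0.455×1.4) = 0.2909
Solid-volume conservation: h(1−phi) = h₀(1−phi₀) ⇒ h = h₀·(1−phi₀)/(1−phi)
h = 0.026 × (1 − 0.55)/(1 − 0.2909) = 0.026 × 0.6346 = 0.0165 km

16 m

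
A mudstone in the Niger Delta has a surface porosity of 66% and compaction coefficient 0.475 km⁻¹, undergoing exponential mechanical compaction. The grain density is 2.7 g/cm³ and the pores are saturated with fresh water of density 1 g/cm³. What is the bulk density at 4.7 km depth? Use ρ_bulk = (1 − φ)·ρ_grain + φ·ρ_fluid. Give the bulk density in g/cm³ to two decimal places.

Porosity at depth: φ = 0.66·exp(−0.475×4.7) = 0.66×0.1073 = 0.0708
Bulk density: ρ_b = (1−φ)ρ_g + φ·ρ_f = 0.9292×2.7 + 0.0708×1
       = 2.509 + 0.071 = 2.580 g/cm³

2.58 g/cm³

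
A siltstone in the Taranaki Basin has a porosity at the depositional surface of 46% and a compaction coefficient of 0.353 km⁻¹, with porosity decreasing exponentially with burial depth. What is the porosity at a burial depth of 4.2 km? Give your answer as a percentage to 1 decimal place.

n = n₀·exp(−β·d) = 0.46 × exp(−0.353 × 4.2) = 0.46 × exp(−1.483)
  = 0.46 × 0.2270 = 0.1044

10.4%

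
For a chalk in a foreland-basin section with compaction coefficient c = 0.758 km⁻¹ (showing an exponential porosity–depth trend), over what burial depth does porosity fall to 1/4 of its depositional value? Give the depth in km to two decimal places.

1.83 km

phi/phi₀ = 1/4 ⇒ exp(−c·Z) = 1/4 ⇒ Z = ln(4) / c
Z = 1.3863 / 0.758 = 1.829 km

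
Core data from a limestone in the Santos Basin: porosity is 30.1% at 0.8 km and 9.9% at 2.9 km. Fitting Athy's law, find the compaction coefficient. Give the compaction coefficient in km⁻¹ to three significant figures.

Athy: phi(z) = phi₀ e^(−kz) ⇒ phi₁/phi₂ = e^{k(z₂−z₁)} ⇒ k = ln(phi₁/phi₂)/(z₂−z₁)
k = ln(0.301/0.099) / (2.9 − 0.8) = ln(3.04) / 2.1 = 1.1120 / 2.1 = 0.5295 km⁻¹

0.530 km⁻¹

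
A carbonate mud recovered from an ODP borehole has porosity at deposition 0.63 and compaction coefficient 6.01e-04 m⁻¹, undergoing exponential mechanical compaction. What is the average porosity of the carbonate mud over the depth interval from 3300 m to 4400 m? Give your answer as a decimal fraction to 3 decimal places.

Working in km (1 km = 1000 m; β in km⁻¹ = β in m⁻¹ × 1000):
⟨n⟩ = (1/(d₂−d₁)) ∫ n₀ e^(−βd) dd = n₀·(e^(−β·d₁) − e^(−β·d₂)) / (β·(d₂−d₁))
e^(−0.601×3.3) = 0.1376; e^(−0.601×4.4) = 0.0710
⟨n⟩ = 0.63 × (0.1376 − 0.0710) / (0.601 × 1.1) = 0.63 × 0.1007 = 0.0634

0.063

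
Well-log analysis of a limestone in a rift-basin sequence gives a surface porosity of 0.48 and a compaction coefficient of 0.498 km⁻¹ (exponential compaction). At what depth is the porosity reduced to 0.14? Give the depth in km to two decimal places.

Invert Athy's law: z = ln(n₀/n) / β
z = ln(0.48/0.14) / 0.498 = ln(3.429) / 0.498 = 1.2321 / 0.498 = 2.474 km

2.47 km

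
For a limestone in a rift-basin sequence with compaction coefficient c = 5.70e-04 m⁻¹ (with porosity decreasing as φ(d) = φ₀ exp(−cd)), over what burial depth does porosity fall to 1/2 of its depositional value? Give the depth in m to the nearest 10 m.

Working in km (1 km = 1000 m; c in km⁻¹ = c in m⁻¹ × 1000):
φ/φ₀ = 1/2 ⇒ exp(−c·d) = 1/2 ⇒ d = ln(2) / c
d = 0.6931 / 0.57 = 1.216 km

1220 m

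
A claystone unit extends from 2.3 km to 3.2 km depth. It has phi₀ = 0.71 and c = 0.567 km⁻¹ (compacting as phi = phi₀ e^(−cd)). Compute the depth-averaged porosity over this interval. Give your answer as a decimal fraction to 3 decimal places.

⟨phi⟩ = (1/(d₂−d₁)) ∫ phi₀ e^(−cd) dd = phi₀·(e^(−c·d₁) − e^(−c·d₂)) / (c·(d₂−d₁))
e^(−0.567×2.3) = 0.2714; e^(−0.567×3.2) = 0.1629
⟨phi⟩ = 0.71 × (0.2714 − 0.1629) / (0.567 × 0.9) = 0.71 × 0.2126 = 0.1509

0.151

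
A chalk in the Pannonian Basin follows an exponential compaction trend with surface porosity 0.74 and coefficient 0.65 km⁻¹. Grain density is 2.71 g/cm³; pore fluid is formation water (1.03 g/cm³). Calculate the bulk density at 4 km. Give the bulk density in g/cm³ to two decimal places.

Porosity at depth: phi = 0.74·exp(−0.65×4) = 0.74×0.0743 = 0.0550
Bulk density: ρ_b = (1−phi)ρ_g + phi·ρ_f = 0.9450×2.71 + 0.0550×1.03
       = 2.561 + 0.057 = 2.618 g/cm³

2.62 g/cm³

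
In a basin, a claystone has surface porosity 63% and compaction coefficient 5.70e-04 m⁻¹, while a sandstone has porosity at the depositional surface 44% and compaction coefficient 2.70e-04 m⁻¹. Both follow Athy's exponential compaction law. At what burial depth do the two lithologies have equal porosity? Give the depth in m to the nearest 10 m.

Working in km (1 km = 1000 m; c in km⁻¹ = c in m⁻¹ × 1000):
Set n₀ₐ e^(−cₐz) = n₀ᵦ e^(−cᵦz) ⇒ ln(n₀ₐ/n₀ᵦ) = (cₐ − cᵦ)·z
z = ln(0.63/0.44) / (0.57 − 0.27) = 0.3589 / 0.3 = 1.196 km

1200 m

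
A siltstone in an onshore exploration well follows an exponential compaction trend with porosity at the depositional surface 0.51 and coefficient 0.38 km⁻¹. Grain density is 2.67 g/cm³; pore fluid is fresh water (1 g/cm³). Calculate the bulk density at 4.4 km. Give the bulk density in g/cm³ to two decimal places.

Porosity at depth: n = 0.51·exp(−0.38×4.4) = 0.51×0.1879 = 0.0958
Bulk density: ρ_b = (1−n)ρ_g + n·ρ_f = 0.9042×2.67 + 0.0958×1
       = 2.414 + 0.096 = 2.510 g/cm³

2.51 g/cm³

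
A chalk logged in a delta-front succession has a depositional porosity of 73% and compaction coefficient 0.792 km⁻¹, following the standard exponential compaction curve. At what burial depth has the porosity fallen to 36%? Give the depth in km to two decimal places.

0.89 km

Invert Athy's law: d = ln(phi₀/phi) / β
d = ln(0.73/0.36) / 0.792 = ln(2.028) / 0.792 = 0.7069 / 0.792 = 0.893 km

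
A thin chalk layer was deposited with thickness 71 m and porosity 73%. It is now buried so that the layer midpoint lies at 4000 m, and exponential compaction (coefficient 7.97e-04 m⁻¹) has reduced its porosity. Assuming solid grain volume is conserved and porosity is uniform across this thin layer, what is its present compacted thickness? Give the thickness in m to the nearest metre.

Working in km (1 km = 1000 m; c in km⁻¹ = c in m⁻¹ × 1000):
Porosity at 4 km: φ = 0.73·exp(−0.797×4) = 0.0301
Solid-volume conservation: h(1−φ) = h₀(1−φ₀) ⇒ h = h₀·(1−φ₀)/(1−φ)
h = 0.071 × (1 − 0.73)/(1 − 0.0301) = 0.071 × 0.2784 = 0.0198 km

20 m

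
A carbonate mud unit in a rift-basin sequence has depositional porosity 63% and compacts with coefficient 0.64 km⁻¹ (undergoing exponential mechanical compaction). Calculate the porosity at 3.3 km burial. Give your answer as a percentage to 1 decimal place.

phi = phi₀·exp(−c·d) = 0.63 × exp(−0.64 × 3.3) = 0.63 × exp(−2.112)
  = 0.63 × 0.1210 = 0.0762

7.6%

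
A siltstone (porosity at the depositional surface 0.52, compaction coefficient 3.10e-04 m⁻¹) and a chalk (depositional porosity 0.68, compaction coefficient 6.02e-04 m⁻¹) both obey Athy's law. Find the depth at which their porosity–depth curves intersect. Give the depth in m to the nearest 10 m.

920 m

Working in km (1 km = 1000 m; β in km⁻¹ = β in m⁻¹ × 1000):
Set φ₀ₐ e^(−βₐd) = φ₀ᵦ e^(−βᵦd) ⇒ ln(φ₀ₐ/φ₀ᵦ) = (βₐ − βᵦ)·d
d = ln(0.52/0.68) / (0.31 − 0.602) = -0.2683 / -0.292 = 0.919 km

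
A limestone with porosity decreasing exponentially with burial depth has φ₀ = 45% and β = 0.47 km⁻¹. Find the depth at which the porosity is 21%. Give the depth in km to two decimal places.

1.62 km

Invert Athy's law: d = ln(φ₀/φ) / β
d = ln(0.45/0.21) / 0.47 = ln(2.143) / 0.47 = 0.7621 / 0.47 = 1.622 km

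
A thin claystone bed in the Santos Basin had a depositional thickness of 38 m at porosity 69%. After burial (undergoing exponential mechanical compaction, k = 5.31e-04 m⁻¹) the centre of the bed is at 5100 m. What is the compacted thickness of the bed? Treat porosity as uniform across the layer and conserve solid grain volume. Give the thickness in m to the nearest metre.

12 m

Working in km (1 km = 1000 m; k in km⁻¹ = k in m⁻¹ × 1000):
Porosity at 5.1 km: phi = 0.69·exp(−0.531×5.1) = 0.0460
Solid-volume conservation: h(1−phi) = h₀(1−phi₀) ⇒ h = h₀·(1−phi₀)/(1−phi)
h = 0.038 × (1 − 0.69)/(1 − 0.0460) = 0.038 × 0.3249 = 0.0123 km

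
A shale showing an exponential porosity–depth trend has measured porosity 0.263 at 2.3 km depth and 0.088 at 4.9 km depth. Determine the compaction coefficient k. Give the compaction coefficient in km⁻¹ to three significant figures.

Athy: n(z) = n₀ e^(−kz) ⇒ n₁/n₂ = e^{k(z₂−z₁)} ⇒ k = ln(n₁/n₂)/(z₂−z₁)
k = ln(0.263/0.088) / (4.9 − 2.3) = ln(2.989) / 2.6 = 1.0948 / 2.6 = 0.4211 km⁻¹

0.421 km⁻¹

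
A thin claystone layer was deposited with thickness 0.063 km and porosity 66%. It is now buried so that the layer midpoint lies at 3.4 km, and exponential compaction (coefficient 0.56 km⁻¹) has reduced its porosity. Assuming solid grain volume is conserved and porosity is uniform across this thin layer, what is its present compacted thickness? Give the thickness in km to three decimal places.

0.024 km

Porosity at 3.4 km: phi = 0.66·exp(−0.56×3.4) = 0.0983
Solid-volume conservation: h(1−phi) = h₀(1−phi₀) ⇒ h = h₀·(1−phi₀)/(1−phi)
h = 0.063 × (1 − 0.66)/(1 − 0.0983) = 0.063 × 0.3771 = 0.0238 km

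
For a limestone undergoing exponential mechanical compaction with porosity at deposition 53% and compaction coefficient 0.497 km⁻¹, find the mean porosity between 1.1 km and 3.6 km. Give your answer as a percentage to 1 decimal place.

17.6%

⟨n⟩ = (1/(z₂−z₁)) ∫ n₀ e^(−βz) dz = n₀·(e^(−β·z₁) − e^(−β·z₂)) / (β·(z₂−z₁))
e^(−0.497×1.1) = 0.5789; e^(−0.497×3.6) = 0.1671
⟨n⟩ = 0.53 × (0.5789 − 0.1671) / (0.497 × 2.5) = 0.53 × 0.3314 = 0.1756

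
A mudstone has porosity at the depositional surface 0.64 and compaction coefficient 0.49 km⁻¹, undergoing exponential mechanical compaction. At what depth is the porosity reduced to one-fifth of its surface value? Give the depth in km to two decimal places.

3.28 km

φ/φ₀ = 1/5 ⇒ exp(−β·Z) = 1/5 ⇒ Z = ln(5) / β
Z = 1.6094 / 0.49 = 3.285 km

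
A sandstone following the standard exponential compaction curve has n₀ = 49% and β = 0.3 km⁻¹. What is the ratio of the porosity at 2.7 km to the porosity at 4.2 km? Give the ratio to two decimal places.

n(d₁)/n(d₂) = e^(−β·d₁)/e^(−β·d₂) = e^{β(d₂−d₁)}
= exp(0.3 × 1.5) = exp(0.45) = 1.5683

1.57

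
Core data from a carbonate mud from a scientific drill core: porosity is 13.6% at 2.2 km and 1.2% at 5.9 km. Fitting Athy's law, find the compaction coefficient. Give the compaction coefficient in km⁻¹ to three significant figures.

Athy: phi(z) = phi₀ e^(−βz) ⇒ phi₁/phi₂ = e^{β(z₂−z₁)} ⇒ β = ln(phi₁/phi₂)/(z₂−z₁)
β = ln(0.136/0.012) / (5.9 − 2.2) = ln(11.33) / 3.7 = 2.4277 / 3.7 = 0.6561 km⁻¹

0.656 km⁻¹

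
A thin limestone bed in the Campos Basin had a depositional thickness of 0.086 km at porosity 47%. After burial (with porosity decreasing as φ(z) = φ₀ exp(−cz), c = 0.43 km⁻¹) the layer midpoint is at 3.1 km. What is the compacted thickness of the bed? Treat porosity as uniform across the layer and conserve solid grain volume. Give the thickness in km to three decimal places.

Porosity at 3.1 km: φ = 0.47·exp(−0.43×3.1) = 0.1239
Solid-volume conservation: h(1−φ) = h₀(1−φ₀) ⇒ h = h₀·(1−φ₀)/(1−φ)
h = 0.086 × (1 − 0.47)/(1 − 0.1239) = 0.086 × 0.6050 = 0.0520 km

0.052 km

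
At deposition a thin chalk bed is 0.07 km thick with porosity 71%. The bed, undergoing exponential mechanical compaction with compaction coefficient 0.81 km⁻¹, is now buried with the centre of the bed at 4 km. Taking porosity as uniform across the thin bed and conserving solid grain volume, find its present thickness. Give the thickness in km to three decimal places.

0.021 km

Porosity at 4 km: n = 0.71·exp(−0.81×4) = 0.0278
Solid-volume conservation: h(1−n) = h₀(1−n₀) ⇒ h = h₀·(1−n₀)/(1−n)
h = 0.07 × (1 − 0.71)/(1 − 0.0278) = 0.07 × 0.2983 = 0.0209 km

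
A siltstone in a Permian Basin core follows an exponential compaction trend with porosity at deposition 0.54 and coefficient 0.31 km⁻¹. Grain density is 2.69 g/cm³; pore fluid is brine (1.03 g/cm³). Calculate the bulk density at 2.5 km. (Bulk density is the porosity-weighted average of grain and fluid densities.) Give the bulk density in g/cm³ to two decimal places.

2.28 g/cm³

Porosity at depth: φ = 0.54·exp(−0.31×2.5) = 0.54×0.4607 = 0.2488
Bulk density: ρ_b = (1−φ)ρ_g + φ·ρ_f = 0.7512×2.69 + 0.2488×1.03
       = 2.021 + 0.256 = 2.277 g/cm³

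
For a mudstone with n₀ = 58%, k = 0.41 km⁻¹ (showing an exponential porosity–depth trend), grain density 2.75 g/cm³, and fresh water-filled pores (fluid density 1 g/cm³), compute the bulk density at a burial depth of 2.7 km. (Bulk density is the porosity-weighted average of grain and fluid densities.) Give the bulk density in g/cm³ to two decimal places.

2.41 g/cm³

Porosity at depth: n = 0.58·exp(−0.41×2.7) = 0.58×0.3305 = 0.1917
Bulk density: ρ_b = (1−n)ρ_g + n·ρ_f = 0.8083×2.75 + 0.1917×1
       = 2.223 + 0.192 = 2.414 g/cm³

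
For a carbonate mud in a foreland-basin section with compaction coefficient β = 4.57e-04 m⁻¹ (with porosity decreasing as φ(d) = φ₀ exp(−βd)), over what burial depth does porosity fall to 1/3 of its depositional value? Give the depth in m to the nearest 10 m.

Working in km (1 km = 1000 m; β in km⁻¹ = β in m⁻¹ × 1000):
φ/φ₀ = 1/3 ⇒ exp(−β·d) = 1/3 ⇒ d = ln(3) / β
d = 1.0986 / 0.457 = 2.404 km

2400 m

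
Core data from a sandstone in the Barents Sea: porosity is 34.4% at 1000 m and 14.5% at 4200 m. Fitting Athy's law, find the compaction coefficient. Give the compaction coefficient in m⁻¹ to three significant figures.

0.000270 m⁻¹

Working in km (1 km = 1000 m; k in km⁻¹ = k in m⁻¹ × 1000):
Athy: φ(Z) = φ₀ e^(−kZ) ⇒ φ₁/φ₂ = e^{k(Z₂−Z₁)} ⇒ k = ln(φ₁/φ₂)/(Z₂−Z₁)
k = ln(0.344/0.145) / (4.2 − 1) = ln(2.372) / 3.2 = 0.8639 / 3.2 = 0.27 km⁻¹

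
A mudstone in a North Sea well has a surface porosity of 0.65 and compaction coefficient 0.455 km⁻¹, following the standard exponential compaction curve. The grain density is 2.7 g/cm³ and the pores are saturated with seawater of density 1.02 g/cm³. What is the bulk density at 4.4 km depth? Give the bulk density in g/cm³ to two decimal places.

Porosity at depth: n = 0.65·exp(−0.455×4.4) = 0.65×0.1351 = 0.0878
Bulk density: ρ_b = (1−n)ρ_g + n·ρ_f = 0.9122×2.7 + 0.0878×1.02
       = 2.463 + 0.090 = 2.553 g/cm³

2.55 g/cm³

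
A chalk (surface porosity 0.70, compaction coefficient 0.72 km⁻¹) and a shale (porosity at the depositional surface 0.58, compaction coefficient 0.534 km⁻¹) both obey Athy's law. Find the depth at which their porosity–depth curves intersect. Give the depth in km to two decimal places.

1.01 km

Set φ₀ₐ e^(−cₐZ) = φ₀ᵦ e^(−cᵦZ) ⇒ ln(φ₀ₐ/φ₀ᵦ) = (cₐ − cᵦ)·Z
Z = ln(0.7/0.58) / (0.72 − 0.534) = 0.1881 / 0.186 = 1.011 km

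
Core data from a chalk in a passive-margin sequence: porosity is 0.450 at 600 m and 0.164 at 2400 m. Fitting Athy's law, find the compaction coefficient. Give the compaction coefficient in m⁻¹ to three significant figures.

0.000561 m⁻¹

Working in km (1 km = 1000 m; β in km⁻¹ = β in m⁻¹ × 1000):
Athy: phi(d) = phi₀ e^(−βd) ⇒ phi₁/phi₂ = e^{β(d₂−d₁)} ⇒ β = ln(phi₁/phi₂)/(d₂−d₁)
β = ln(0.45/0.164) / (2.4 − 0.6) = ln(2.744) / 1.8 = 1.0094 / 1.8 = 0.5608 km⁻¹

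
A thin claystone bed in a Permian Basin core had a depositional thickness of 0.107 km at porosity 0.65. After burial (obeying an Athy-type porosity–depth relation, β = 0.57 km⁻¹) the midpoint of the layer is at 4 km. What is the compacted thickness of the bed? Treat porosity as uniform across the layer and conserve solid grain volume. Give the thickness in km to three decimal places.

0.040 km

Porosity at 4 km: phi = 0.65·exp(−0.57×4) = 0.0665
Solid-volume conservation: h(1−phi) = h₀(1−phi₀) ⇒ h = h₀·(1−phi₀)/(1−phi)
h = 0.107 × (1 − 0.65)/(1 − 0.0665) = 0.107 × 0.3749 = 0.0401 km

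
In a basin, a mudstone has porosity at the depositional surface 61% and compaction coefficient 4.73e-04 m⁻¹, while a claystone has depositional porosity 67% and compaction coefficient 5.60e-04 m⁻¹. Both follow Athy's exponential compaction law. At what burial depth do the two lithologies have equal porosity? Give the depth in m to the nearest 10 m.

Working in km (1 km = 1000 m; c in km⁻¹ = c in m⁻¹ × 1000):
Set φ₀ₐ e^(−cₐd) = φ₀ᵦ e^(−cᵦd) ⇒ ln(φ₀ₐ/φ₀ᵦ) = (cₐ − cᵦ)·d
d = ln(0.61/0.67) / (0.473 − 0.56) = -0.0938 / -0.087 = 1.078 km

1080 m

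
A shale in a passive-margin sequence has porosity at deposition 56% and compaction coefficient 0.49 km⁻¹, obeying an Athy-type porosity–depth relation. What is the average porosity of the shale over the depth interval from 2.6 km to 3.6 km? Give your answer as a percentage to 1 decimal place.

12.4%

⟨φ⟩ = (1/(z₂−z₁)) ∫ φ₀ e^(−kz) dz = φ₀·(e^(−k·z₁) − e^(−k·z₂)) / (k·(z₂−z₁))
e^(−0.49×2.6) = 0.2797; e^(−0.49×3.6) = 0.1714
⟨φ⟩ = 0.56 × (0.2797 − 0.1714) / (0.49 × 1) = 0.56 × 0.2211 = 0.1238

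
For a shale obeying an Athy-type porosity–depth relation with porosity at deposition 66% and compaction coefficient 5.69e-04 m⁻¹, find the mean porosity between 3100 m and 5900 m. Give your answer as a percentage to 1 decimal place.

Working in km (1 km = 1000 m; β in km⁻¹ = β in m⁻¹ × 1000):
⟨φ⟩ = (1/(Z₂−Z₁)) ∫ φ₀ e^(−βZ) dZ = φ₀·(e^(−β·Z₁) − e^(−β·Z₂)) / (β·(Z₂−Z₁))
e^(−0.569×3.1) = 0.1714; e^(−0.569×5.9) = 0.0348
⟨φ⟩ = 0.66 × (0.1714 − 0.0348) / (0.569 × 2.8) = 0.66 × 0.0857 = 0.0566

5.7%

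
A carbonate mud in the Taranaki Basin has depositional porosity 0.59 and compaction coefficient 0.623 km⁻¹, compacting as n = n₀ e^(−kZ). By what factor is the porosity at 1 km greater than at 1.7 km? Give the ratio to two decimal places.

n(Z₁)/n(Z₂) = e^(−k·Z₁)/e^(−k·Z₂) = e^{k(Z₂−Z₁)}
= exp(0.623 × 0.7) = exp(0.4361) = 1.5467

1.55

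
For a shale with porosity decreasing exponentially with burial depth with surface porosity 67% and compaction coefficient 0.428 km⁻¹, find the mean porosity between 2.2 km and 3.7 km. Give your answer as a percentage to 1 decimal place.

⟨n⟩ = (1/(d₂−d₁)) ∫ n₀ e^(−cd) dd = n₀·(e^(−c·d₁) − e^(−c·d₂)) / (c·(d₂−d₁))
e^(−0.428×2.2) = 0.3900; e^(−0.428×3.7) = 0.2052
⟨n⟩ = 0.67 × (0.3900 − 0.2052) / (0.428 × 1.5) = 0.67 × 0.2878 = 0.1928

19.3%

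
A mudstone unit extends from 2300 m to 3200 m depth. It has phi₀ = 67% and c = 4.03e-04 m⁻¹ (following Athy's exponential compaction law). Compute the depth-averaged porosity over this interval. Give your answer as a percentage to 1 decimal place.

22.2%

Working in km (1 km = 1000 m; c in km⁻¹ = c in m⁻¹ × 1000):
⟨phi⟩ = (1/(Z₂−Z₁)) ∫ phi₀ e^(−cZ) dZ = phi₀·(e^(−c·Z₁) − e^(−c·Z₂)) / (c·(Z₂−Z₁))
e^(−0.403×2.3) = 0.3958; e^(−0.403×3.2) = 0.2754
⟨phi⟩ = 0.67 × (0.3958 − 0.2754) / (0.403 × 0.9) = 0.67 × 0.3319 = 0.2224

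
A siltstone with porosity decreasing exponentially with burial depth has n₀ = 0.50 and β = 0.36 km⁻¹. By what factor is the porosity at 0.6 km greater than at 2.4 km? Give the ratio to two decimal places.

1.91

n(z₁)/n(z₂) = e^(−β·z₁)/e^(−β·z₂) = e^{β(z₂−z₁)}
= exp(0.36 × 1.8) = exp(0.648) = 1.9117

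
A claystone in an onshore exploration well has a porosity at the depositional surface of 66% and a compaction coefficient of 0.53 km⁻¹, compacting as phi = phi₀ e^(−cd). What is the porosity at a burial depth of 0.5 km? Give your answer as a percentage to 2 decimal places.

phi = phi₀·exp(−c·d) = 0.66 × exp(−0.53 × 0.5) = 0.66 × exp(−0.265)
  = 0.66 × 0.7672 = 0.5064

50.64%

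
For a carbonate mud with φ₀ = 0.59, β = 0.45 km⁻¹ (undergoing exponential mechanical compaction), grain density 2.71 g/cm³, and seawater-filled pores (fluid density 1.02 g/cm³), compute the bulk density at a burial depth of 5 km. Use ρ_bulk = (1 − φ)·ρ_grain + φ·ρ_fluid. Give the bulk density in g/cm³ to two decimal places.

Porosity at depth: φ = 0.59·exp(−0.45×5) = 0.59×0.1054 = 0.0622
Bulk density: ρ_b = (1−φ)ρ_g + φ·ρ_f = 0.9378×2.71 + 0.0622×1.02
       = 2.541 + 0.063 = 2.605 g/cm³

2.60 g/cm³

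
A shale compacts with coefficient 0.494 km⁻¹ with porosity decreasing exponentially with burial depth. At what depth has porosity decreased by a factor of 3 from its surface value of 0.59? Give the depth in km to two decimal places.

2.22 km

n/n₀ = 1/3 ⇒ exp(−c·d) = 1/3 ⇒ d = ln(3) / c
d = 1.0986 / 0.494 = 2.224 km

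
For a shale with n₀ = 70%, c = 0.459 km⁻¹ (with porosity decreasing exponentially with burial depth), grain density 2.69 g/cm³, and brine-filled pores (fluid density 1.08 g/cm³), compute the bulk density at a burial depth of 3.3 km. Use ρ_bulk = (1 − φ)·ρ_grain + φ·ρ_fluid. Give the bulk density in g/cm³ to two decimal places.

2.44 g/cm³

Porosity at depth: n = 0.7·exp(−0.459×3.3) = 0.7×0.2199 = 0.1539
Bulk density: ρ_b = (1−n)ρ_g + n·ρ_f = 0.8461×2.69 + 0.1539×1.08
       = 2.276 + 0.166 = 2.442 g/cm³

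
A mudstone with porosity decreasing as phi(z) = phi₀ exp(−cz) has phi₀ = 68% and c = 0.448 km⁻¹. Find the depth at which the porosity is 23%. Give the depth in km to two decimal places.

Invert Athy's law: z = ln(phi₀/phi) / c
z = ln(0.68/0.23) / 0.448 = ln(2.957) / 0.448 = 1.0840 / 0.448 = 2.420 km

2.42 km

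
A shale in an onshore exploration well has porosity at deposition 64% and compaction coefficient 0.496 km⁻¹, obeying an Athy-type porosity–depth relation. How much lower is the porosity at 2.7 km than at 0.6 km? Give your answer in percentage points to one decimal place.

30.8 percentage points

phi(0.6) = 0.64·e^(−0.496×0.6) = 0.4753
phi(2.7) = 0.64·e^(−0.496×2.7) = 0.1677
Δphi = 0.4753 − 0.1677 = 0.3075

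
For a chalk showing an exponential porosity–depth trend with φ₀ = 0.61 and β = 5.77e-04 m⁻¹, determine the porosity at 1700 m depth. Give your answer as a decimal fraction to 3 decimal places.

0.229

Working in km (1 km = 1000 m; β in km⁻¹ = β in m⁻¹ × 1000):
φ = φ₀·exp(−β·d) = 0.61 × exp(−0.577 × 1.7) = 0.61 × exp(−0.9809)
  = 0.61 × 0.3750 = 0.2287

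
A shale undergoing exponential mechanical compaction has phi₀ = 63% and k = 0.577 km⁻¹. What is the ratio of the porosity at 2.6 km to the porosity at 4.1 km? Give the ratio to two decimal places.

phi(Z₁)/phi(Z₂) = e^(−k·Z₁)/e^(−k·Z₂) = e^{k(Z₂−Z₁)}
= exp(0.577 × 1.5) = exp(0.8655) = 2.3762

2.38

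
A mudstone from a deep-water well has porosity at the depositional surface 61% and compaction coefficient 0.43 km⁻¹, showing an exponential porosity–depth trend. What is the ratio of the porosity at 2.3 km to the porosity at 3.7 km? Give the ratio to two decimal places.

phi(d₁)/phi(d₂) = e^(−β·d₁)/e^(−β·d₂) = e^{β(d₂−d₁)}
= exp(0.43 × 1.4) = exp(0.602) = 1.8258

1.83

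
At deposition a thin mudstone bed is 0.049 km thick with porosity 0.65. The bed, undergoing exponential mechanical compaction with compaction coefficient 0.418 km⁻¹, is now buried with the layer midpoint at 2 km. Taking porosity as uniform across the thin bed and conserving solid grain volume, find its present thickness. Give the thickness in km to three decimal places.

Porosity at 2 km: n = 0.65·exp(−0.418×2) = 0.2817
Solid-volume conservation: h(1−n) = h₀(1−n₀) ⇒ h = h₀·(1−n₀)/(1−n)
h = 0.049 × (1 − 0.65)/(1 − 0.2817) = 0.049 × 0.4873 = 0.0239 km

0.024 km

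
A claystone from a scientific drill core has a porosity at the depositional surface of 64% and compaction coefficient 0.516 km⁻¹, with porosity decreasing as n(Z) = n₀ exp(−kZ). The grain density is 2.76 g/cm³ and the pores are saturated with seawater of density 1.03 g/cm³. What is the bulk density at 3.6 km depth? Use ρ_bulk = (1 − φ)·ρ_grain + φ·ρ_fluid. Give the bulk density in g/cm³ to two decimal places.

Porosity at depth: n = 0.64·exp(−0.516×3.6) = 0.64×0.1560 = 0.0999
Bulk density: ρ_b = (1−n)ρ_g + n·ρ_f = 0.9001×2.76 + 0.0999×1.03
       = 2.484 + 0.103 = 2.587 g/cm³

2.59 g/cm³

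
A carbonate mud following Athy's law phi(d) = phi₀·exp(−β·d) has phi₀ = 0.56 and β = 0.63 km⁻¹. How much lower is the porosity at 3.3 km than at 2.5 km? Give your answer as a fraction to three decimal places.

phi(2.5) = 0.56·e^(−0.63×2.5) = 0.1159
phi(3.3) = 0.56·e^(−0.63×3.3) = 0.0700
Δphi = 0.1159 − 0.0700 = 0.0459

0.046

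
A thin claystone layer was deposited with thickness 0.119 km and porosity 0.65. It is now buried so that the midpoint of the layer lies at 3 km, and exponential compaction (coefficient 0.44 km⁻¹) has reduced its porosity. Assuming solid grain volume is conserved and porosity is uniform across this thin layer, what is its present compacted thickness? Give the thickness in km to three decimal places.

0.050 km

Porosity at 3 km: n = 0.65·exp(−0.44×3) = 0.1736
Solid-volume conservation: h(1−n) = h₀(1−n₀) ⇒ h = h₀·(1−n₀)/(1−n)
h = 0.119 × (1 − 0.65)/(1 − 0.1736) = 0.119 × 0.4235 = 0.0504 km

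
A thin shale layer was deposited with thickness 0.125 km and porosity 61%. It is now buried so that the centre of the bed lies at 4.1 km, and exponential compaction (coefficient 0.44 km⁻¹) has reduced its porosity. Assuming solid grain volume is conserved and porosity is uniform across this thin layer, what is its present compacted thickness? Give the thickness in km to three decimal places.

0.054 km

Porosity at 4.1 km: n = 0.61·exp(−0.44×4.1) = 0.1004
Solid-volume conservation: h(1−n) = h₀(1−n₀) ⇒ h = h₀·(1−n₀)/(1−n)
h = 0.125 × (1 − 0.61)/(1 − 0.1004) = 0.125 × 0.4335 = 0.0542 km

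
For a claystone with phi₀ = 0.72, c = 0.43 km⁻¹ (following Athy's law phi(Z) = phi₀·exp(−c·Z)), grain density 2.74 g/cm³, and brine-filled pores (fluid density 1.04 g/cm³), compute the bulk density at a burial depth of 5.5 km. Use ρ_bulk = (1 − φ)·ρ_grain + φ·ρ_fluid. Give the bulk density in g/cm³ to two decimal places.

Porosity at depth: phi = 0.72·exp(−0.43×5.5) = 0.72×0.0939 = 0.0676
Bulk density: ρ_b = (1−phi)ρ_g + phi·ρ_f = 0.9324×2.74 + 0.0676×1.04
       = 2.555 + 0.070 = 2.625 g/cm³

2.63 g/cm³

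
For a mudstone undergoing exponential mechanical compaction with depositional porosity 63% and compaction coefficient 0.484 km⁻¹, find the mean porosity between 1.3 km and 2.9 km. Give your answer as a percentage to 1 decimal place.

⟨φ⟩ = (1/(Z₂−Z₁)) ∫ φ₀ e^(−cZ) dZ = φ₀·(e^(−c·Z₁) − e^(−c·Z₂)) / (c·(Z₂−Z₁))
e^(−0.484×1.3) = 0.5330; e^(−0.484×2.9) = 0.2457
⟨φ⟩ = 0.63 × (0.5330 − 0.2457) / (0.484 × 1.6) = 0.63 × 0.3710 = 0.2337

23.4%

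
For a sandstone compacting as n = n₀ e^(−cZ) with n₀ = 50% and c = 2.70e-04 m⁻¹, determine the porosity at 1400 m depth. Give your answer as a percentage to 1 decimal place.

34.3%

Working in km (1 km = 1000 m; c in km⁻¹ = c in m⁻¹ × 1000):
n = n₀·exp(−c·Z) = 0.5 × exp(−0.27 × 1.4) = 0.5 × exp(−0.378)
  = 0.5 × 0.6852 = 0.3426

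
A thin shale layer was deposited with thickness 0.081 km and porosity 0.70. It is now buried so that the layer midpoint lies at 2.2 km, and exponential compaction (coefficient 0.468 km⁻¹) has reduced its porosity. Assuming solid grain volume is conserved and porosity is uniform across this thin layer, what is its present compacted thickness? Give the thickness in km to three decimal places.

Porosity at 2.2 km: n = 0.7·exp(−0.468×2.2) = 0.2500
Solid-volume conservation: h(1−n) = h₀(1−n₀) ⇒ h = h₀·(1−n₀)/(1−n)
h = 0.081 × (1 − 0.7)/(1 − 0.2500) = 0.081 × 0.4000 = 0.0324 km

0.032 km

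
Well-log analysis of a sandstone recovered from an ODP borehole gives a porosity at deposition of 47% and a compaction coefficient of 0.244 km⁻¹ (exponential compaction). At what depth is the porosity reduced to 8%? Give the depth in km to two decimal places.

7.26 km

Invert Athy's law: Z = ln(phi₀/phi) / c
Z = ln(0.47/0.08) / 0.244 = ln(5.875) / 0.244 = 1.7707 / 0.244 = 7.257 km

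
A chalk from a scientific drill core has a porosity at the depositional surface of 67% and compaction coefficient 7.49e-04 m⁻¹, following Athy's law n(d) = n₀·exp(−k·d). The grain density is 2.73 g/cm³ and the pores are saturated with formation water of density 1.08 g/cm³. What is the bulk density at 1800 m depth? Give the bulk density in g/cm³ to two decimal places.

2.44 g/cm³

Working in km (1 km = 1000 m; k in km⁻¹ = k in m⁻¹ × 1000):
Porosity at depth: n = 0.67·exp(−0.749×1.8) = 0.67×0.2597 = 0.1740
Bulk density: ρ_b = (1−n)ρ_g + n·ρ_f = 0.8260×2.73 + 0.1740×1.08
       = 2.255 + 0.188 = 2.443 g/cm³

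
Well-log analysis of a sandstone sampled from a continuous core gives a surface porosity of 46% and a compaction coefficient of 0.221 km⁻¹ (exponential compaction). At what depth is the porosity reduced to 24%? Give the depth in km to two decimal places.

2.94 km

Invert Athy's law: Z = ln(phi₀/phi) / c
Z = ln(0.46/0.24) / 0.221 = ln(1.917) / 0.221 = 0.6506 / 0.221 = 2.944 km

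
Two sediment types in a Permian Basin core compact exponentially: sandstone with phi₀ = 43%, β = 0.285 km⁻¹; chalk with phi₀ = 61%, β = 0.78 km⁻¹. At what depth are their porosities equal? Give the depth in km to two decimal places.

0.71 km

Set phi₀ₐ e^(−βₐZ) = phi₀ᵦ e^(−βᵦZ) ⇒ ln(phi₀ₐ/phi₀ᵦ) = (βₐ − βᵦ)·Z
Z = ln(0.43/0.61) / (0.285 − 0.78) = -0.3497 / -0.495 = 0.706 km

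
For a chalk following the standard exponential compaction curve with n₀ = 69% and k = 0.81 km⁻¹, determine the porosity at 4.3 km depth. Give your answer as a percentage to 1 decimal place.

2.1%

n = n₀·exp(−k·Z) = 0.69 × exp(−0.81 × 4.3) = 0.69 × exp(−3.483)
  = 0.69 × 0.0307 = 0.0212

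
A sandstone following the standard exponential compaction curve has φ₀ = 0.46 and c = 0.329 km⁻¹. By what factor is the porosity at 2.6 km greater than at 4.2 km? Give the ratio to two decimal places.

φ(d₁)/φ(d₂) = e^(−c·d₁)/e^(−c·d₂) = e^{c(d₂−d₁)}
= exp(0.329 × 1.6) = exp(0.5264) = 1.6928

1.69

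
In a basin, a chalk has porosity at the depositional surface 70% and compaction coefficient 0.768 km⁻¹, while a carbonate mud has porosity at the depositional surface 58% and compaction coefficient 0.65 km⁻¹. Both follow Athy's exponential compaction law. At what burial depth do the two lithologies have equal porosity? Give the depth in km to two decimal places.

Set n₀ₐ e^(−cₐZ) = n₀ᵦ e^(−cᵦZ) ⇒ ln(n₀ₐ/n₀ᵦ) = (cₐ − cᵦ)·Z
Z = ln(0.7/0.58) / (0.768 − 0.65) = 0.1881 / 0.118 = 1.594 km

1.59 km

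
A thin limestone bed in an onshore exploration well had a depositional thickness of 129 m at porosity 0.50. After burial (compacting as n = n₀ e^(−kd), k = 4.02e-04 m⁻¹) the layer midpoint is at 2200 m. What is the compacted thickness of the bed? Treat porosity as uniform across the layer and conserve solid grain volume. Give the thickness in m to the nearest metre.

Working in km (1 km = 1000 m; k in km⁻¹ = k in m⁻¹ × 1000):
Porosity at 2.2 km: n = 0.5·exp(−0.402×2.2) = 0.2065
Solid-volume conservation: h(1−n) = h₀(1−n₀) ⇒ h = h₀·(1−n₀)/(1−n)
h = 0.129 × (1 − 0.5)/(1 − 0.2065) = 0.129 × 0.6301 = 0.0813 km

81 m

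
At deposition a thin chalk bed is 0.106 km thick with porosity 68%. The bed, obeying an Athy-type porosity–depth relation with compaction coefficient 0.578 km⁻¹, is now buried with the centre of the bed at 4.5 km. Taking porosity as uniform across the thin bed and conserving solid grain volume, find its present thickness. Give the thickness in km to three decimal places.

0.036 km

Porosity at 4.5 km: phi = 0.68·exp(−0.578×4.5) = 0.0505
Solid-volume conservation: h(1−phi) = h₀(1−phi₀) ⇒ h = h₀·(1−phi₀)/(1−phi)
h = 0.106 × (1 − 0.68)/(1 − 0.0505) = 0.106 × 0.3370 = 0.0357 km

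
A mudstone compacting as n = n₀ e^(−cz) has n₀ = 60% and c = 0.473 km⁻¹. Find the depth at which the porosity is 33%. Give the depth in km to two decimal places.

Invert Athy's law: z = ln(n₀/n) / c
z = ln(0.6/0.33) / 0.473 = ln(1.818) / 0.473 = 0.5978 / 0.473 = 1.264 km

1.26 km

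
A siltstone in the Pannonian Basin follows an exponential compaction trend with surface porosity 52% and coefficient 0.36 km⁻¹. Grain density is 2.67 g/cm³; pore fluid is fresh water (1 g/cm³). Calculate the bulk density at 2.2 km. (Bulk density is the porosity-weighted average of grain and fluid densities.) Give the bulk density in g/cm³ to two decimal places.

Porosity at depth: phi = 0.52·exp(−0.36×2.2) = 0.52×0.4529 = 0.2355
Bulk density: ρ_b = (1−phi)ρ_g + phi·ρ_f = 0.7645×2.67 + 0.2355×1
       = 2.041 + 0.236 = 2.277 g/cm³

2.28 g/cm³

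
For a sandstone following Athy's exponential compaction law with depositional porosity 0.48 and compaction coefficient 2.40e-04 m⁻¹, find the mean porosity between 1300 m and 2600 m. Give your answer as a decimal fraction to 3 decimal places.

0.302

Working in km (1 km = 1000 m; c in km⁻¹ = c in m⁻¹ × 1000):
⟨phi⟩ = (1/(z₂−z₁)) ∫ phi₀ e^(−cz) dz = phi₀·(e^(−c·z₁) − e^(−c·z₂)) / (c·(z₂−z₁))
e^(−0.24×1.3) = 0.7320; e^(−0.24×2.6) = 0.5358
⟨phi⟩ = 0.48 × (0.7320 − 0.5358) / (0.24 × 1.3) = 0.48 × 0.6288 = 0.3018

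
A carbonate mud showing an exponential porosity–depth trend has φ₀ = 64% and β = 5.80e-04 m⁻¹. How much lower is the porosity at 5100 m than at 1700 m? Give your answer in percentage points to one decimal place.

Working in km (1 km = 1000 m; β in km⁻¹ = β in m⁻¹ × 1000):
φ(1.7) = 0.64·e^(−0.58×1.7) = 0.2388
φ(5.1) = 0.64·e^(−0.58×5.1) = 0.0332
Δφ = 0.2388 − 0.0332 = 0.2055

20.6 percentage points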